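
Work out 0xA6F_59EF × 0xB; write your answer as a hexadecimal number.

Multiply each base-16 digit by 11, carrying:
  F×11 = 165 → write 5 carry 10
  E×11+10 = 164 → write 4 carry 10
  9×11+10 = 109 → write D carry 6
  5×11+6 = 61 → write D carry 3
  F×11+3 = 168 → write 8 carry 10
  6×11+10 = 76 → write C carry 4
  A×11+4 = 114 → write 2 carry 7
  remaining carry: 7

0x72C8DD45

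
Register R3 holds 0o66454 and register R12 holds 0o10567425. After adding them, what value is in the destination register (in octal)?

0o10656101

Add column by column in base 8, right to left:
  4+5 = 1 carry 1
  5+2+1 = 0 carry 1
  4+4+1 = 1 carry 1
  6+7+1 = 6 carry 1
  6+6+1 = 5 carry 1
  0+5+1 = 6
  0+0 = 0
  0+1 = 1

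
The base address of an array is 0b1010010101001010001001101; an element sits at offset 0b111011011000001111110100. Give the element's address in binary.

0b10001110000001100001000001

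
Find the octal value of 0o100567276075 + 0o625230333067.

0o726017631164

Add column by column in base 8, right to left:
  5+7 = 4 carry 1
  7+6+1 = 6 carry 1
  0+0+1 = 1
  6+3 = 1 carry 1
  7+3+1 = 3 carry 1
  2+3+1 = 6
  7+0 = 7
  6+3 = 1 carry 1
  5+2+1 = 0 carry 1
  0+5+1 = 6
  0+2 = 2
  1+6 = 7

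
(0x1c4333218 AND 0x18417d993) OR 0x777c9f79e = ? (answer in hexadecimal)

0x7f7dbf79e

0x1c4333218 AND 0x18417d993 = 0x184131010.
Then OR with 0x777c9f79e.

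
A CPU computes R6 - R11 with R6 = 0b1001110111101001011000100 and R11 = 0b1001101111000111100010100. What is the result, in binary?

0b1000100001110110000

Subtract column by column in base 2:
  0-0 → 0
  0-0 → 0
  1-1 → 0
  0-0 → 0
  0-1 → 1 (borrow)
  0-0-1 → 1 (borrow)
  1-0-1 → 0
  1-0 → 1
  0-1 → 1 (borrow)
  1-1-1 → 1 (borrow)
  0-1-1 → 0 (borrow)
  0-1-1 → 0 (borrow)
  1-0-1 → 0
  0-0 → 0
  1-0 → 1
  1-1 → 0
  1-1 → 0
  1-1 → 0
  0-1 → 1 (borrow)
  1-0-1 → 0
  1-1 → 0
  1-1 → 0
  0-0 → 0
  0-0 → 0
  1-1 → 0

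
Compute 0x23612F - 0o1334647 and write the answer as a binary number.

0b111011010011110001000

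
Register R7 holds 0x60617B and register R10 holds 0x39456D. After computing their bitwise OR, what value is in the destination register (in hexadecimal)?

0x79657F

OR each hex digit independently (no carries):
  6|3=7, 0|9=9, 6|4=6, 1|5=5, 7|6=7, B|D=F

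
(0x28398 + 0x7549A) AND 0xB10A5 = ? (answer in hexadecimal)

Add column by column in base 16, right to left:
  8+A = 2 carry 1
  9+9+1 = 3 carry 1
  3+4+1 = 8
  8+5 = D
  2+7 = 9
Sum = 0x9D832; now AND with 0xB10A5:
  9&B=9, D&1=1, 8&0=0, 3&A=2, 2&5=0

0x91020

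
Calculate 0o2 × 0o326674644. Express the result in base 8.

0o655571510

Multiply each base-8 digit by 2, carrying:
  4×2 = 8 → write 0 carry 1
  4×2+1 = 9 → write 1 carry 1
  6×2+1 = 13 → write 5 carry 1
  4×2+1 = 9 → write 1 carry 1
  7×2+1 = 15 → write 7 carry 1
  6×2+1 = 13 → write 5 carry 1
  6×2+1 = 13 → write 5 carry 1
  2×2+1 = 5 → write 5
  3×2 = 6 → write 6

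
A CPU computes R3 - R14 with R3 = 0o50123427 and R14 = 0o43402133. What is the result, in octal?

0o4521274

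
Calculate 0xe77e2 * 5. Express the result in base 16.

Multiply each base-16 digit by 5, carrying:
  2×5 = 10 → write a
  e×5 = 70 → write 6 carry 4
  7×5+4 = 39 → write 7 carry 2
  7×5+2 = 37 → write 5 carry 2
  e×5+2 = 72 → write 8 carry 4
  remaining carry: 4

0x48576a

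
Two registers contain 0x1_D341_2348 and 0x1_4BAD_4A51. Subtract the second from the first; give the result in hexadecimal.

0x8793D8F7

Subtract column by column in base 16:
  8-1 → 7
  4-5 → F (borrow)
  3-A-1 → 8 (borrow)
  2-4-1 → D (borrow)
  1-D-1 → 3 (borrow)
  4-A-1 → 9 (borrow)
  3-B-1 → 7 (borrow)
  D-4-1 → 8
  1-1 → 0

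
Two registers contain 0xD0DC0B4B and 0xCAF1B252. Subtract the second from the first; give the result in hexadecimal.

Subtract column by column in base 16:
  B-2 → 9
  4-5 → F (borrow)
  B-2-1 → 8
  0-B → 5 (borrow)
  C-1-1 → A
  D-F → E (borrow)
  0-A-1 → 5 (borrow)
  D-C-1 → 0

0x5EA58F9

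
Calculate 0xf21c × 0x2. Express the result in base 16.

0x1e438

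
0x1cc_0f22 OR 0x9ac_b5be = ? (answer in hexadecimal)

0x9ecbfbe

OR each hex digit independently (no carries):
  1|9=9, c|a=e, c|c=c, 0|b=b, f|5=f, 2|b=b, 2|e=e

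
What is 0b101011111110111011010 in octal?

0o5376732

Group the bits in threes: 101 011 111 110 111 011 010 → 5376732.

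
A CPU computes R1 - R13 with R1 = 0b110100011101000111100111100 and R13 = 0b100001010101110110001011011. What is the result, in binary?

Subtract column by column in base 2:
  0-1 → 1 (borrow)
  0-1-1 → 0 (borrow)
  1-0-1 → 0
  1-1 → 0
  1-1 → 0
  1-0 → 1
  0-1 → 1 (borrow)
  0-0-1 → 1 (borrow)
  1-0-1 → 0
  1-0 → 1
  1-1 → 0
  1-1 → 0
  0-0 → 0
  0-1 → 1 (borrow)
  0-1-1 → 0 (borrow)
  1-1-1 → 1 (borrow)
  0-0-1 → 1 (borrow)
  1-1-1 → 1 (borrow)
  1-0-1 → 0
  1-1 → 0
  0-0 → 0
  0-1 → 1 (borrow)
  0-0-1 → 1 (borrow)
  1-0-1 → 0
  0-0 → 0
  1-0 → 1
  1-1 → 0

0b10011000111010001011100001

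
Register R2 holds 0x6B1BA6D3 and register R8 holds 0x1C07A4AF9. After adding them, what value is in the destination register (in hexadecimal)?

0x22B95F1CC

Add column by column in base 16, right to left:
  3+9 = C
  D+F = C carry 1
  6+A+1 = 1 carry 1
  A+4+1 = F
  B+A = 5 carry 1
  1+7+1 = 9
  B+0 = B
  6+C = 2 carry 1
  0+1+1 = 2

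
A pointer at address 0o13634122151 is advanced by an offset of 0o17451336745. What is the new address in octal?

Add column by column in base 8, right to left:
  1+5 = 6
  5+4 = 1 carry 1
  1+7+1 = 1 carry 1
  2+6+1 = 1 carry 1
  2+3+1 = 6
  1+3 = 4
  4+1 = 5
  3+5 = 0 carry 1
  6+4+1 = 3 carry 1
  3+7+1 = 3 carry 1
  1+1+1 = 3

0o33305461116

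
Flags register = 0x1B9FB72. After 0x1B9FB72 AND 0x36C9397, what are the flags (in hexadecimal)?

0x1289312

AND each hex digit independently (no carries):
  1&3=1, B&6=2, 9&C=8, F&9=9, B&3=3, 7&9=1, 2&7=2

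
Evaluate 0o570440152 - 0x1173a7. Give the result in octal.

0x1173a7 = 0o4271647 in octal.
Subtract column by column in base 8:
  2-7 → 3 (borrow)
  5-4-1 → 0
  1-6 → 3 (borrow)
  0-1-1 → 6 (borrow)
  4-7-1 → 4 (borrow)
  4-2-1 → 1
  0-4 → 4 (borrow)
  7-0-1 → 6
  5-0 → 5

0o564146303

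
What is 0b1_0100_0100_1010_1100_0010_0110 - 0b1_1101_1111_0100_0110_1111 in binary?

0b1001001101011011110110111

Subtract column by column in base 2:
  0-1 → 1 (borrow)
  1-1-1 → 1 (borrow)
  1-1-1 → 1 (borrow)
  0-1-1 → 0 (borrow)
  0-0-1 → 1 (borrow)
  1-1-1 → 1 (borrow)
  0-1-1 → 0 (borrow)
  0-0-1 → 1 (borrow)
  0-0-1 → 1 (borrow)
  0-0-1 → 1 (borrow)
  1-1-1 → 1 (borrow)
  1-0-1 → 0
  0-1 → 1 (borrow)
  1-1-1 → 1 (borrow)
  0-1-1 → 0 (borrow)
  1-1-1 → 1 (borrow)
  0-1-1 → 0 (borrow)
  0-0-1 → 1 (borrow)
  1-1-1 → 1 (borrow)
  0-1-1 → 0 (borrow)
  0-1-1 → 0 (borrow)
  0-0-1 → 1 (borrow)
  1-0-1 → 0
  0-0 → 0
  1-0 → 1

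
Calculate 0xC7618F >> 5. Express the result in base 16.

5 bits is not a whole number of base-16 digits; in binary: 110001110110000110001111 >> 5 = 1100011101100001100.

0x63B0C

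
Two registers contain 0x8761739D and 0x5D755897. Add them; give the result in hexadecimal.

0xE4D6CC34

Add column by column in base 16, right to left:
  D+7 = 4 carry 1
  9+9+1 = 3 carry 1
  3+8+1 = C
  7+5 = C
  1+5 = 6
  6+7 = D
  7+D = 4 carry 1
  8+5+1 = E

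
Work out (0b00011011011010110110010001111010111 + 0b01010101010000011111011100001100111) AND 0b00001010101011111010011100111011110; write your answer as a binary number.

Add column by column in base 2, right to left:
  1+1 = 0 carry 1
  1+1+1 = 1 carry 1
  1+1+1 = 1 carry 1
  0+0+1 = 1
  1+0 = 1
  0+1 = 1
  1+1 = 0 carry 1
  1+0+1 = 0 carry 1
  1+0+1 = 0 carry 1
  1+0+1 = 0 carry 1
  0+0+1 = 1
  0+1 = 1
  0+1 = 1
  1+1 = 0 carry 1
  0+0+1 = 1
  0+1 = 1
  1+1 = 0 carry 1
  1+1+1 = 1 carry 1
  0+1+1 = 0 carry 1
  1+1+1 = 1 carry 1
  1+0+1 = 0 carry 1
  0+0+1 = 1
  1+0 = 1
  0+0 = 0
  1+0 = 1
  1+1 = 0 carry 1
  0+0+1 = 1
  1+1 = 0 carry 1
  1+0+1 = 0 carry 1
  0+1+1 = 0 carry 1
  1+0+1 = 0 carry 1
  1+1+1 = 1 carry 1
  0+0+1 = 1
  0+1 = 1
Sum = 0b1110000101011010101101110000111110; now AND with 0b00001010101011111010011100111011110:
  01110000101011010101101110000111110
& 00001010101011111010011100111011110
= 00000000101011010000001100000011110

0b101011010000001100000011110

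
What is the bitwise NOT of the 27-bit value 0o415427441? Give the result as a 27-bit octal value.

Each oct digit d becomes 7−d:
  4→3, 1→6, 5→2, 4→3, 2→5, 7→0, 4→3, 4→3, 1→6

0o362350336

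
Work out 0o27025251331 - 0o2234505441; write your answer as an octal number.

Subtract column by column in base 8:
  1-1 → 0
  3-4 → 7 (borrow)
  3-4-1 → 6 (borrow)
  1-5-1 → 3 (borrow)
  5-0-1 → 4
  2-5 → 5 (borrow)
  5-4-1 → 0
  2-3 → 7 (borrow)
  0-2-1 → 5 (borrow)
  7-2-1 → 4
  2-0 → 2

0o24570543670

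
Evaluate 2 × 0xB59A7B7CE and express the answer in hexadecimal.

0x16B34F6F9C

Multiply each base-16 digit by 2, carrying:
  E×2 = 28 → write C carry 1
  C×2+1 = 25 → write 9 carry 1
  7×2+1 = 15 → write F
  B×2 = 22 → write 6 carry 1
  7×2+1 = 15 → write F
  A×2 = 20 → write 4 carry 1
  9×2+1 = 19 → write 3 carry 1
  5×2+1 = 11 → write B
  B×2 = 22 → write 6 carry 1
  remaining carry: 1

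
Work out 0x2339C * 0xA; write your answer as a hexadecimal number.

0x160418

Multiply each base-16 digit by 10, carrying:
  C×10 = 120 → write 8 carry 7
  9×10+7 = 97 → write 1 carry 6
  3×10+6 = 36 → write 4 carry 2
  3×10+2 = 32 → write 0 carry 2
  2×10+2 = 22 → write 6 carry 1
  remaining carry: 1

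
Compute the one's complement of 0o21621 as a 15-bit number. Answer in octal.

0o56156

Each oct digit d becomes 7−d:
  2→5, 1→6, 6→1, 2→5, 1→6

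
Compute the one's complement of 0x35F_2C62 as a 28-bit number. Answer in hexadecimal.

0xCA0D39D

Each hex digit d becomes F−d:
  3→C, 5→A, F→0, 2→D, C→3, 6→9, 2→D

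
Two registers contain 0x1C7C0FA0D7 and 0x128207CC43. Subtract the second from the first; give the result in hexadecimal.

0x9FA07D494

Subtract column by column in base 16:
  7-3 → 4
  D-4 → 9
  0-C → 4 (borrow)
  A-C-1 → D (borrow)
  F-7-1 → 7
  0-0 → 0
  C-2 → A
  7-8 → F (borrow)
  C-2-1 → 9
  1-1 → 0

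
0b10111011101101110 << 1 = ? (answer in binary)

0b101110111011011100

Left shift by 1: append 1 zero bit.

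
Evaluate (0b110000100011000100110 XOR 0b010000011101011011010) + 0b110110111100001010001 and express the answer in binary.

First 0b110000100011000100110 XOR 0b010000011101011011010 = 0b100000111110011111100.
Add column by column in base 2, right to left:
  0+1 = 1
  0+0 = 0
  1+0 = 1
  1+0 = 1
  1+1 = 0 carry 1
  1+0+1 = 0 carry 1
  1+1+1 = 1 carry 1
  1+0+1 = 0 carry 1
  0+0+1 = 1
  0+0 = 0
  1+0 = 1
  1+1 = 0 carry 1
  1+1+1 = 1 carry 1
  1+1+1 = 1 carry 1
  1+1+1 = 1 carry 1
  0+0+1 = 1
  0+1 = 1
  0+1 = 1
  0+0 = 0
  0+1 = 1
  1+1 = 0 carry 1
  final carry 1

0b1010111111010101001101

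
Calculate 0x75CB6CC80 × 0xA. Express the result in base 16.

0x499F23FD00

Multiply each base-16 digit by 10, carrying:
  0×10 = 0 → write 0
  8×10 = 80 → write 0 carry 5
  C×10+5 = 125 → write D carry 7
  C×10+7 = 127 → write F carry 7
  6×10+7 = 67 → write 3 carry 4
  B×10+4 = 114 → write 2 carry 7
  C×10+7 = 127 → write F carry 7
  5×10+7 = 57 → write 9 carry 3
  7×10+3 = 73 → write 9 carry 4
  remaining carry: 4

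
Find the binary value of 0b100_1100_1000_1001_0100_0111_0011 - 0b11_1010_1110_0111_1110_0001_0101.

0b1000110100001011001011110

Subtract column by column in base 2:
  1-1 → 0
  1-0 → 1
  0-1 → 1 (borrow)
  0-0-1 → 1 (borrow)
  1-1-1 → 1 (borrow)
  1-0-1 → 0
  1-0 → 1
  0-0 → 0
  0-0 → 0
  0-1 → 1 (borrow)
  1-1-1 → 1 (borrow)
  0-1-1 → 0 (borrow)
  1-1-1 → 1 (borrow)
  0-1-1 → 0 (borrow)
  0-1-1 → 0 (borrow)
  1-0-1 → 0
  0-0 → 0
  0-1 → 1 (borrow)
  0-1-1 → 0 (borrow)
  1-1-1 → 1 (borrow)
  0-0-1 → 1 (borrow)
  0-1-1 → 0 (borrow)
  1-0-1 → 0
  1-1 → 0
  0-1 → 1 (borrow)
  0-1-1 → 0 (borrow)
  1-0-1 → 0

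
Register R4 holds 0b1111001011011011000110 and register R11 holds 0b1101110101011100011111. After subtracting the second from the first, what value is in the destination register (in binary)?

0b1010101111110100111

Subtract column by column in base 2:
  0-1 → 1 (borrow)
  1-1-1 → 1 (borrow)
  1-1-1 → 1 (borrow)
  0-1-1 → 0 (borrow)
  0-1-1 → 0 (borrow)
  0-0-1 → 1 (borrow)
  1-0-1 → 0
  1-0 → 1
  0-1 → 1 (borrow)
  1-1-1 → 1 (borrow)
  1-1-1 → 1 (borrow)
  0-0-1 → 1 (borrow)
  1-1-1 → 1 (borrow)
  1-0-1 → 0
  0-1 → 1 (borrow)
  1-0-1 → 0
  0-1 → 1 (borrow)
  0-1-1 → 0 (borrow)
  1-1-1 → 1 (borrow)
  1-0-1 → 0
  1-1 → 0
  1-1 → 0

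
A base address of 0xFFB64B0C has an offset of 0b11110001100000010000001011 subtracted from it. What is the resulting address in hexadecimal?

0xFBF04701

0b11110001100000010000001011 = 0x3C6040B in hexadecimal.
Subtract column by column in base 16:
  C-B → 1
  0-0 → 0
  B-4 → 7
  4-0 → 4
  6-6 → 0
  B-C → F (borrow)
  F-3-1 → B
  F-0 → F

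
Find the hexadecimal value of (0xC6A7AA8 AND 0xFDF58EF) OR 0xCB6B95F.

0xCFEF9FF

0xC6A7AA8 AND 0xFDF58EF = 0xC4A58A8.
Then OR with 0xCB6B95F.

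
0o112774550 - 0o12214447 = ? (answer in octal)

0o100560101

Subtract column by column in base 8:
  0-7 → 1 (borrow)
  5-4-1 → 0
  5-4 → 1
  4-4 → 0
  7-1 → 6
  7-2 → 5
  2-2 → 0
  1-1 → 0
  1-0 → 1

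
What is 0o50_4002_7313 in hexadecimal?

0x28802ECB

Each octal digit is 3 bits: 5=101 0=000 4=100 0=000 0=000 2=010 7=111 3=011 1=001 3=011.
Group the bits into nibbles: 0010 1000 1000 0000 0010 1110 1100 1011 → 28802ECB.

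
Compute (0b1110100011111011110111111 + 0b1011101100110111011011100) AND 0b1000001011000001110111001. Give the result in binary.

0b1000000000000001010011001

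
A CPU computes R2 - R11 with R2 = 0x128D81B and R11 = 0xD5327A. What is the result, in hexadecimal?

0x53A5A1

Subtract column by column in base 16:
  B-A → 1
  1-7 → A (borrow)
  8-2-1 → 5
  D-3 → A
  8-5 → 3
  2-D → 5 (borrow)
  1-0-1 → 0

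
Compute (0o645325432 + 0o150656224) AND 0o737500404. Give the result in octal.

Add column by column in base 8, right to left:
  2+4 = 6
  3+2 = 5
  4+2 = 6
  5+6 = 3 carry 1
  2+5+1 = 0 carry 1
  3+6+1 = 2 carry 1
  5+0+1 = 6
  4+5 = 1 carry 1
  6+1+1 = 0 carry 1
  final carry 1
Sum = 0o1016203656; now AND with 0o737500404:
  1&0=0, 0&7=0, 1&3=1, 6&7=6, 2&5=0, 0&0=0, 3&0=0, 6&4=4, 5&0=0, 6&4=4

0o16000404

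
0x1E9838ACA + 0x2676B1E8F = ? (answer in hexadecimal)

0x450EEA959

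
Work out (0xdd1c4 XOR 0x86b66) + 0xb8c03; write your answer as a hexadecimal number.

First 0xdd1c4 XOR 0x86b66 = 0x5baa2.
Add column by column in base 16, right to left:
  2+3 = 5
  a+0 = a
  a+c = 6 carry 1
  b+8+1 = 4 carry 1
  5+b+1 = 1 carry 1
  final carry 1

0x1146a5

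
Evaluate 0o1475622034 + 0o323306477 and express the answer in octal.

0o2021130533

Add column by column in base 8, right to left:
  4+7 = 3 carry 1
  3+7+1 = 3 carry 1
  0+4+1 = 5
  2+6 = 0 carry 1
  2+0+1 = 3
  6+3 = 1 carry 1
  5+3+1 = 1 carry 1
  7+2+1 = 2 carry 1
  4+3+1 = 0 carry 1
  1+0+1 = 2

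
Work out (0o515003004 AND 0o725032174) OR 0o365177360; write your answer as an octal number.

0o765177364

0o515003004 AND 0o725032174 = 0o505002004.
Then OR with 0o365177360.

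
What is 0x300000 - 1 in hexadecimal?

0x2FFFFF

The trailing 5 digits are 0, so subtracting 1 borrows through: they become F and the next digit up decrements.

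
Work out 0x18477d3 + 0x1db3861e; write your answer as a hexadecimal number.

Add column by column in base 16, right to left:
  3+e = 1 carry 1
  d+1+1 = f
  7+6 = d
  7+8 = f
  4+3 = 7
  8+b = 3 carry 1
  1+d+1 = f
  0+1 = 1

0x1f37fdf1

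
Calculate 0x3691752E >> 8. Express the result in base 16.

0x369175

Shifting right by 8 bits = 2 hex digits: drop the last 2.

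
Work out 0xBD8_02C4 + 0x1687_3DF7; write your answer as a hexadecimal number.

0x225F40BB

Add column by column in base 16, right to left:
  4+7 = B
  C+F = B carry 1
  2+D+1 = 0 carry 1
  0+3+1 = 4
  8+7 = F
  D+8 = 5 carry 1
  B+6+1 = 2 carry 1
  0+1+1 = 2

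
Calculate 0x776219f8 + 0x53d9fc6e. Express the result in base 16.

0xcb3c1666

Add column by column in base 16, right to left:
  8+e = 6 carry 1
  f+6+1 = 6 carry 1
  9+c+1 = 6 carry 1
  1+f+1 = 1 carry 1
  2+9+1 = c
  6+d = 3 carry 1
  7+3+1 = b
  7+5 = c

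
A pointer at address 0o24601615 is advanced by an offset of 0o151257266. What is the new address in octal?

Add column by column in base 8, right to left:
  5+6 = 3 carry 1
  1+6+1 = 0 carry 1
  6+2+1 = 1 carry 1
  1+7+1 = 1 carry 1
  0+5+1 = 6
  6+2 = 0 carry 1
  4+1+1 = 6
  2+5 = 7
  0+1 = 1

0o176061103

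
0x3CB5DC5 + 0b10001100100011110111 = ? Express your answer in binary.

0x3CB5DC5 = 0b11110010110101110111000101 in binary.
Add column by column in base 2, right to left:
  1+1 = 0 carry 1
  0+1+1 = 0 carry 1
  1+1+1 = 1 carry 1
  0+0+1 = 1
  0+1 = 1
  0+1 = 1
  1+1 = 0 carry 1
  1+1+1 = 1 carry 1
  1+0+1 = 0 carry 1
  0+0+1 = 1
  1+0 = 1
  1+1 = 0 carry 1
  1+0+1 = 0 carry 1
  0+0+1 = 1
  1+1 = 0 carry 1
  0+1+1 = 0 carry 1
  1+0+1 = 0 carry 1
  1+0+1 = 0 carry 1
  0+0+1 = 1
  1+1 = 0 carry 1
  0+0+1 = 1
  0+0 = 0
  1+0 = 1
  1+0 = 1
  1+0 = 1
  1+0 = 1

0b11110101000010011010111100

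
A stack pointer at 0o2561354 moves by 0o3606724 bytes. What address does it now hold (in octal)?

Add column by column in base 8, right to left:
  4+4 = 0 carry 1
  5+2+1 = 0 carry 1
  3+7+1 = 3 carry 1
  1+6+1 = 0 carry 1
  6+0+1 = 7
  5+6 = 3 carry 1
  2+3+1 = 6

0o6370300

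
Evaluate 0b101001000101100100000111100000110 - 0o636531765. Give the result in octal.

0o50215655421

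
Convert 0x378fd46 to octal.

Expand each hex digit to 4 bits: 3=0011 7=0111 8=1000 f=1111 d=1101 4=0100 6=0110.
Group the bits in threes: 011 011 110 001 111 110 101 000 110 → 336176506.

0o336176506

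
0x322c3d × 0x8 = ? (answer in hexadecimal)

0x19161e8

Multiply each base-16 digit by 8, carrying:
  d×8 = 104 → write 8 carry 6
  3×8+6 = 30 → write e carry 1
  c×8+1 = 97 → write 1 carry 6
  2×8+6 = 22 → write 6 carry 1
  2×8+1 = 17 → write 1 carry 1
  3×8+1 = 25 → write 9 carry 1
  remaining carry: 1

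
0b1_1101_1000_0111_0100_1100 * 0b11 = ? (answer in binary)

0b10110001001010111100100

Multiply each base-2 digit by 3, carrying:
  0×3 = 0 → write 0
  0×3 = 0 → write 0
  1×3 = 3 → write 1 carry 1
  1×3+1 = 4 → write 0 carry 2
  0×3+2 = 2 → write 0 carry 1
  0×3+1 = 1 → write 1
  1×3 = 3 → write 1 carry 1
  0×3+1 = 1 → write 1
  1×3 = 3 → write 1 carry 1
  1×3+1 = 4 → write 0 carry 2
  1×3+2 = 5 → write 1 carry 2
  0×3+2 = 2 → write 0 carry 1
  0×3+1 = 1 → write 1
  0×3 = 0 → write 0
  0×3 = 0 → write 0
  1×3 = 3 → write 1 carry 1
  1×3+1 = 4 → write 0 carry 2
  0×3+2 = 2 → write 0 carry 1
  1×3+1 = 4 → write 0 carry 2
  1×3+2 = 5 → write 1 carry 2
  1×3+2 = 5 → write 1 carry 2
  remaining carry: 10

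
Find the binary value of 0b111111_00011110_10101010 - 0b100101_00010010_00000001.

Subtract column by column in base 2:
  0-1 → 1 (borrow)
  1-0-1 → 0
  0-0 → 0
  1-0 → 1
  0-0 → 0
  1-0 → 1
  0-0 → 0
  1-0 → 1
  0-0 → 0
  1-1 → 0
  1-0 → 1
  1-0 → 1
  1-1 → 0
  0-0 → 0
  0-0 → 0
  0-0 → 0
  1-1 → 0
  1-0 → 1
  1-1 → 0
  1-0 → 1
  1-0 → 1
  1-1 → 0

0b110100000110010101001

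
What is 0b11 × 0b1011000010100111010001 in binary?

Multiply each base-2 digit by 3, carrying:
  1×3 = 3 → write 1 carry 1
  0×3+1 = 1 → write 1
  0×3 = 0 → write 0
  0×3 = 0 → write 0
  1×3 = 3 → write 1 carry 1
  0×3+1 = 1 → write 1
  1×3 = 3 → write 1 carry 1
  1×3+1 = 4 → write 0 carry 2
  1×3+2 = 5 → write 1 carry 2
  0×3+2 = 2 → write 0 carry 1
  0×3+1 = 1 → write 1
  1×3 = 3 → write 1 carry 1
  0×3+1 = 1 → write 1
  1×3 = 3 → write 1 carry 1
  0×3+1 = 1 → write 1
  0×3 = 0 → write 0
  0×3 = 0 → write 0
  0×3 = 0 → write 0
  1×3 = 3 → write 1 carry 1
  1×3+1 = 4 → write 0 carry 2
  0×3+2 = 2 → write 0 carry 1
  1×3+1 = 4 → write 0 carry 2
  remaining carry: 10

0b100001000111110101110011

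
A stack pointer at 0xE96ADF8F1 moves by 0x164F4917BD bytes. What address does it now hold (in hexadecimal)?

Add column by column in base 16, right to left:
  1+D = E
  F+B = A carry 1
  8+7+1 = 0 carry 1
  F+1+1 = 1 carry 1
  D+9+1 = 7 carry 1
  A+4+1 = F
  6+F = 5 carry 1
  9+4+1 = E
  E+6 = 4 carry 1
  0+1+1 = 2

0x24E5F710AE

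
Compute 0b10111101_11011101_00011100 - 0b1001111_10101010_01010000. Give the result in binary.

0b11011100011001011001100

Subtract column by column in base 2:
  0-0 → 0
  0-0 → 0
  1-0 → 1
  1-0 → 1
  1-1 → 0
  0-0 → 0
  0-1 → 1 (borrow)
  0-0-1 → 1 (borrow)
  1-0-1 → 0
  0-1 → 1 (borrow)
  1-0-1 → 0
  1-1 → 0
  1-0 → 1
  0-1 → 1 (borrow)
  1-0-1 → 0
  1-1 → 0
  1-1 → 0
  0-1 → 1 (borrow)
  1-1-1 → 1 (borrow)
  1-1-1 → 1 (borrow)
  1-0-1 → 0
  1-0 → 1
  0-1 → 1 (borrow)
  1-0-1 → 0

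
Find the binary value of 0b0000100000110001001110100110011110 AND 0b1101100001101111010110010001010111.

0b0000100000100001000110000000010110

AND bit by bit (1 only where both bits are 1):
  0000100000110001001110100110011110
& 1101100001101111010110010001010111
= 0000100000100001000110000000010110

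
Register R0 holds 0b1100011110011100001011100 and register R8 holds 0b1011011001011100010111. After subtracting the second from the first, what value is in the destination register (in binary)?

0b1011000011010000101000101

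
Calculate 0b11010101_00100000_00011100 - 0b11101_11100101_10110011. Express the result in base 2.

0b101101110011101001101001

Subtract column by column in base 2:
  0-1 → 1 (borrow)
  0-1-1 → 0 (borrow)
  1-0-1 → 0
  1-0 → 1
  1-1 → 0
  0-1 → 1 (borrow)
  0-0-1 → 1 (borrow)
  0-1-1 → 0 (borrow)
  0-1-1 → 0 (borrow)
  0-0-1 → 1 (borrow)
  0-1-1 → 0 (borrow)
  0-0-1 → 1 (borrow)
  0-0-1 → 1 (borrow)
  1-1-1 → 1 (borrow)
  0-1-1 → 0 (borrow)
  0-1-1 → 0 (borrow)
  1-1-1 → 1 (borrow)
  0-0-1 → 1 (borrow)
  1-1-1 → 1 (borrow)
  0-1-1 → 0 (borrow)
  1-1-1 → 1 (borrow)
  0-0-1 → 1 (borrow)
  1-0-1 → 0
  1-0 → 1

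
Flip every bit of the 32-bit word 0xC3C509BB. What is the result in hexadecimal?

Each hex digit d becomes F−d:
  C→3, 3→C, C→3, 5→A, 0→F, 9→6, B→4, B→4

0x3C3AF644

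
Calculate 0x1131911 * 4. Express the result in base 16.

0x44C6444

Multiply each base-16 digit by 4, carrying:
  1×4 = 4 → write 4
  1×4 = 4 → write 4
  9×4 = 36 → write 4 carry 2
  1×4+2 = 6 → write 6
  3×4 = 12 → write C
  1×4 = 4 → write 4
  1×4 = 4 → write 4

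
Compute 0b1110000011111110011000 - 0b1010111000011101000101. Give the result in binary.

Subtract column by column in base 2:
  0-1 → 1 (borrow)
  0-0-1 → 1 (borrow)
  0-1-1 → 0 (borrow)
  1-0-1 → 0
  1-0 → 1
  0-0 → 0
  0-1 → 1 (borrow)
  1-0-1 → 0
  1-1 → 0
  1-1 → 0
  1-1 → 0
  1-0 → 1
  1-0 → 1
  1-0 → 1
  0-0 → 0
  0-1 → 1 (borrow)
  0-1-1 → 0 (borrow)
  0-1-1 → 0 (borrow)
  0-0-1 → 1 (borrow)
  1-1-1 → 1 (borrow)
  1-0-1 → 0
  1-1 → 0

0b11001011100001010011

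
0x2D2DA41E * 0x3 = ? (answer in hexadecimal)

Multiply each base-16 digit by 3, carrying:
  E×3 = 42 → write A carry 2
  1×3+2 = 5 → write 5
  4×3 = 12 → write C
  A×3 = 30 → write E carry 1
  D×3+1 = 40 → write 8 carry 2
  2×3+2 = 8 → write 8
  D×3 = 39 → write 7 carry 2
  2×3+2 = 8 → write 8

0x8788EC5A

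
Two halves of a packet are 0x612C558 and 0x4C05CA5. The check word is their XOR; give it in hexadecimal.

XOR each hex digit independently (no carries):
  6^4=2, 1^C=D, 2^0=2, C^5=9, 5^C=9, 5^A=F, 8^5=D

0x2D299FD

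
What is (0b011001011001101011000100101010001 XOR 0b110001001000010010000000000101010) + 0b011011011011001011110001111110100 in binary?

First 0b011001011001101011000100101010001 XOR 0b110001001000010010000000000101010 = 0b101000010001111001000100101111011.
Add column by column in base 2, right to left:
  1+0 = 1
  1+0 = 1
  0+1 = 1
  1+0 = 1
  1+1 = 0 carry 1
  1+1+1 = 1 carry 1
  1+1+1 = 1 carry 1
  0+1+1 = 0 carry 1
  1+1+1 = 1 carry 1
  0+1+1 = 0 carry 1
  0+0+1 = 1
  1+0 = 1
  0+0 = 0
  0+1 = 1
  0+1 = 1
  1+1 = 0 carry 1
  0+1+1 = 0 carry 1
  0+0+1 = 1
  1+1 = 0 carry 1
  1+0+1 = 0 carry 1
  1+0+1 = 0 carry 1
  1+1+1 = 1 carry 1
  0+1+1 = 0 carry 1
  0+0+1 = 1
  0+1 = 1
  1+1 = 0 carry 1
  0+0+1 = 1
  0+1 = 1
  0+1 = 1
  0+0 = 0
  1+1 = 0 carry 1
  0+1+1 = 0 carry 1
  1+0+1 = 0 carry 1
  final carry 1

0b1000011101101000100110110101101111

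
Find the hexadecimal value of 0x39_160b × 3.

Multiply each base-16 digit by 3, carrying:
  b×3 = 33 → write 1 carry 2
  0×3+2 = 2 → write 2
  6×3 = 18 → write 2 carry 1
  1×3+1 = 4 → write 4
  9×3 = 27 → write b carry 1
  3×3+1 = 10 → write a

0xab4221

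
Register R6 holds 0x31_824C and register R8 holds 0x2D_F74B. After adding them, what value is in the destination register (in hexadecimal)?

Add column by column in base 16, right to left:
  C+B = 7 carry 1
  4+4+1 = 9
  2+7 = 9
  8+F = 7 carry 1
  1+D+1 = F
  3+2 = 5

0x5F7997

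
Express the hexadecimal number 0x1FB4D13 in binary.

Expand each hex digit to 4 bits: 1=0001 F=1111 B=1011 4=0100 D=1101 1=0001 3=0011.

0b1111110110100110100010011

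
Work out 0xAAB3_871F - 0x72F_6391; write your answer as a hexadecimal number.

Subtract column by column in base 16:
  F-1 → E
  1-9 → 8 (borrow)
  7-3-1 → 3
  8-6 → 2
  3-F → 4 (borrow)
  B-2-1 → 8
  A-7 → 3
  A-0 → A

0xA384238E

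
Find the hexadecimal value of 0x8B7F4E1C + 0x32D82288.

Add column by column in base 16, right to left:
  C+8 = 4 carry 1
  1+8+1 = A
  E+2 = 0 carry 1
  4+2+1 = 7
  F+8 = 7 carry 1
  7+D+1 = 5 carry 1
  B+2+1 = E
  8+3 = B

0xBE5770A4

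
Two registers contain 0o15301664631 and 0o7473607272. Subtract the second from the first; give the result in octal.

Subtract column by column in base 8:
  1-2 → 7 (borrow)
  3-7-1 → 3 (borrow)
  6-2-1 → 3
  4-7 → 5 (borrow)
  6-0-1 → 5
  6-6 → 0
  1-3 → 6 (borrow)
  0-7-1 → 0 (borrow)
  3-4-1 → 6 (borrow)
  5-7-1 → 5 (borrow)
  1-0-1 → 0

0o5606055337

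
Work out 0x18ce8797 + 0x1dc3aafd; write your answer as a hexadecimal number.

Add column by column in base 16, right to left:
  7+d = 4 carry 1
  9+f+1 = 9 carry 1
  7+a+1 = 2 carry 1
  8+a+1 = 3 carry 1
  e+3+1 = 2 carry 1
  c+c+1 = 9 carry 1
  8+d+1 = 6 carry 1
  1+1+1 = 3

0x36923294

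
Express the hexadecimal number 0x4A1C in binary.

0b100101000011100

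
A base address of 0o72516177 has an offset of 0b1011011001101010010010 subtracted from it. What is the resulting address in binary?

0b101111010000000111101101

0o72516177 = 0b111010101001110001111111 in binary.
Subtract column by column in base 2:
  1-0 → 1
  1-1 → 0
  1-0 → 1
  1-0 → 1
  1-1 → 0
  1-0 → 1
  1-0 → 1
  0-1 → 1 (borrow)
  0-0-1 → 1 (borrow)
  0-1-1 → 0 (borrow)
  1-0-1 → 0
  1-1 → 0
  1-1 → 0
  0-0 → 0
  0-0 → 0
  1-1 → 0
  0-1 → 1 (borrow)
  1-0-1 → 0
  0-1 → 1 (borrow)
  1-1-1 → 1 (borrow)
  0-0-1 → 1 (borrow)
  1-1-1 → 1 (borrow)
  1-0-1 → 0
  1-0 → 1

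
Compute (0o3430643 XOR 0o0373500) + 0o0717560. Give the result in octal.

First 0o3430643 XOR 0o0373500 = 0o3743343.
Add column by column in base 8, right to left:
  3+0 = 3
  4+6 = 2 carry 1
  3+5+1 = 1 carry 1
  3+7+1 = 3 carry 1
  4+1+1 = 6
  7+7 = 6 carry 1
  3+0+1 = 4

0o4663123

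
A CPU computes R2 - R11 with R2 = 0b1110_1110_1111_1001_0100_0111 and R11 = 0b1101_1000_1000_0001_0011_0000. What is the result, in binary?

Subtract column by column in base 2:
  1-0 → 1
  1-0 → 1
  1-0 → 1
  0-0 → 0
  0-1 → 1 (borrow)
  0-1-1 → 0 (borrow)
  1-0-1 → 0
  0-0 → 0
  1-1 → 0
  0-0 → 0
  0-0 → 0
  1-0 → 1
  1-0 → 1
  1-0 → 1
  1-0 → 1
  1-1 → 0
  0-0 → 0
  1-0 → 1
  1-0 → 1
  1-1 → 0
  0-1 → 1 (borrow)
  1-0-1 → 0
  1-1 → 0
  1-1 → 0

0b101100111100000010111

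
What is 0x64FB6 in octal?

0o1447666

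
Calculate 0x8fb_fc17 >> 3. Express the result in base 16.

3 bits is not a whole number of base-16 digits; in binary: 1000111110111111110000010111 >> 3 = 1000111110111111110000010.

0x11f7f82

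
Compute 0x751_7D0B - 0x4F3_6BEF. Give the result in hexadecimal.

Subtract column by column in base 16:
  B-F → C (borrow)
  0-E-1 → 1 (borrow)
  D-B-1 → 1
  7-6 → 1
  1-3 → E (borrow)
  5-F-1 → 5 (borrow)
  7-4-1 → 2

0x25E111C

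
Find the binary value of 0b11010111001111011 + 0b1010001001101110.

0b100101000011101001

Add column by column in base 2, right to left:
  1+0 = 1
  1+1 = 0 carry 1
  0+1+1 = 0 carry 1
  1+1+1 = 1 carry 1
  1+0+1 = 0 carry 1
  1+1+1 = 1 carry 1
  1+1+1 = 1 carry 1
  0+0+1 = 1
  0+0 = 0
  1+1 = 0 carry 1
  1+0+1 = 0 carry 1
  1+0+1 = 0 carry 1
  0+0+1 = 1
  1+1 = 0 carry 1
  0+0+1 = 1
  1+1 = 0 carry 1
  1+0+1 = 0 carry 1
  final carry 1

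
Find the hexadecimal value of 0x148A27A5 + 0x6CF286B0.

0x817CAE55

Add column by column in base 16, right to left:
  5+0 = 5
  A+B = 5 carry 1
  7+6+1 = E
  2+8 = A
  A+2 = C
  8+F = 7 carry 1
  4+C+1 = 1 carry 1
  1+6+1 = 8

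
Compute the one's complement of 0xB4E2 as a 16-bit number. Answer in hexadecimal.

0x4B1D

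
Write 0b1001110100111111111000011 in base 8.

0o116477703

Group the bits in threes: 001 001 110 100 111 111 111 000 011 → 116477703.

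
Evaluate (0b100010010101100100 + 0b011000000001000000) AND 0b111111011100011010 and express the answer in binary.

Add column by column in base 2, right to left:
  0+0 = 0
  0+0 = 0
  1+0 = 1
  0+0 = 0
  0+0 = 0
  1+0 = 1
  1+1 = 0 carry 1
  0+0+1 = 1
  1+0 = 1
  0+0 = 0
  1+0 = 1
  0+0 = 0
  0+0 = 0
  1+0 = 1
  0+0 = 0
  0+1 = 1
  0+1 = 1
  1+0 = 1
Sum = 0b111010010110100100; now AND with 0b111111011100011010:
  111010010110100100
& 111111011100011010
= 111010010100000000

0b111010010100000000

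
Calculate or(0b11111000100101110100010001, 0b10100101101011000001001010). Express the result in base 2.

0b11111101101111110101011011

OR bit by bit (1 where either bit is 1):
  11111000100101110100010001
| 10100101101011000001001010
= 11111101101111110101011011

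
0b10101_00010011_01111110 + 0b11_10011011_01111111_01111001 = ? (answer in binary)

0b11101100001001001011110111

Add column by column in base 2, right to left:
  0+1 = 1
  1+0 = 1
  1+0 = 1
  1+1 = 0 carry 1
  1+1+1 = 1 carry 1
  1+1+1 = 1 carry 1
  1+1+1 = 1 carry 1
  0+0+1 = 1
  1+1 = 0 carry 1
  1+1+1 = 1 carry 1
  0+1+1 = 0 carry 1
  0+1+1 = 0 carry 1
  1+1+1 = 1 carry 1
  0+1+1 = 0 carry 1
  0+1+1 = 0 carry 1
  0+0+1 = 1
  1+1 = 0 carry 1
  0+1+1 = 0 carry 1
  1+0+1 = 0 carry 1
  0+1+1 = 0 carry 1
  1+1+1 = 1 carry 1
  0+0+1 = 1
  0+0 = 0
  0+1 = 1
  0+1 = 1
  0+1 = 1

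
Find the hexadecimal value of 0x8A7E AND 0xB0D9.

0x8058

AND each hex digit independently (no carries):
  8&B=8, A&0=0, 7&D=5, E&9=8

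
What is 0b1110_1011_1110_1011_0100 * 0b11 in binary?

0b1011000011110000011100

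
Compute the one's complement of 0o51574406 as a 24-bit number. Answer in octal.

0o26203371

Each oct digit d becomes 7−d:
  5→2, 1→6, 5→2, 7→0, 4→3, 4→3, 0→7, 6→1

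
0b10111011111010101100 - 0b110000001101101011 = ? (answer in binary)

Subtract column by column in base 2:
  0-1 → 1 (borrow)
  0-1-1 → 0 (borrow)
  1-0-1 → 0
  1-1 → 0
  0-0 → 0
  1-1 → 0
  0-1 → 1 (borrow)
  1-0-1 → 0
  0-1 → 1 (borrow)
  1-1-1 → 1 (borrow)
  1-0-1 → 0
  1-0 → 1
  1-0 → 1
  1-0 → 1
  0-0 → 0
  1-0 → 1
  1-1 → 0
  1-1 → 0
  0-0 → 0
  1-0 → 1

0b10001011101101000001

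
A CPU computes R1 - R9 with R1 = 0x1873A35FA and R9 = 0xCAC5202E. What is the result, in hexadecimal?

0xBC7515CC

Subtract column by column in base 16:
  A-E → C (borrow)
  F-2-1 → C
  5-0 → 5
  3-2 → 1
  A-5 → 5
  3-C → 7 (borrow)
  7-A-1 → C (borrow)
  8-C-1 → B (borrow)
  1-0-1 → 0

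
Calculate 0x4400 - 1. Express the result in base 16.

The trailing 2 digits are 0, so subtracting 1 borrows through: they become F and the next digit up decrements.

0x43FF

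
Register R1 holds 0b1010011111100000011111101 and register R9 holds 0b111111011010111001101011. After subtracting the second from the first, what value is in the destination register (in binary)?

Subtract column by column in base 2:
  1-1 → 0
  0-1 → 1 (borrow)
  1-0-1 → 0
  1-1 → 0
  1-0 → 1
  1-1 → 0
  1-1 → 0
  1-0 → 1
  0-0 → 0
  0-1 → 1 (borrow)
  0-1-1 → 0 (borrow)
  0-1-1 → 0 (borrow)
  0-0-1 → 1 (borrow)
  0-1-1 → 0 (borrow)
  1-0-1 → 0
  1-1 → 0
  1-1 → 0
  1-0 → 1
  1-1 → 0
  1-1 → 0
  0-1 → 1 (borrow)
  0-1-1 → 0 (borrow)
  1-1-1 → 1 (borrow)
  0-1-1 → 0 (borrow)
  1-0-1 → 0

0b10100100001001010010010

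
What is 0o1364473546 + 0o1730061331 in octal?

0o3314555077

Add column by column in base 8, right to left:
  6+1 = 7
  4+3 = 7
  5+3 = 0 carry 1
  3+1+1 = 5
  7+6 = 5 carry 1
  4+0+1 = 5
  4+0 = 4
  6+3 = 1 carry 1
  3+7+1 = 3 carry 1
  1+1+1 = 3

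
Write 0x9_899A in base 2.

0b10011000100110011010

Expand each hex digit to 4 bits: 9=1001 8=1000 9=1001 9=1001 A=1010.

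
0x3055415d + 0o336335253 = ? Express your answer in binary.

0x3055415d = 0b110000010101010100000101011101 in binary.
0o336335253 = 0b11011110011011101010101011 in binary.
Add column by column in base 2, right to left:
  1+1 = 0 carry 1
  0+1+1 = 0 carry 1
  1+0+1 = 0 carry 1
  1+1+1 = 1 carry 1
  1+0+1 = 0 carry 1
  0+1+1 = 0 carry 1
  1+0+1 = 0 carry 1
  0+1+1 = 0 carry 1
  1+0+1 = 0 carry 1
  0+1+1 = 0 carry 1
  0+0+1 = 1
  0+1 = 1
  0+1 = 1
  0+1 = 1
  1+0 = 1
  0+1 = 1
  1+1 = 0 carry 1
  0+0+1 = 1
  1+0 = 1
  0+1 = 1
  1+1 = 0 carry 1
  0+1+1 = 0 carry 1
  1+1+1 = 1 carry 1
  0+0+1 = 1
  0+1 = 1
  0+1 = 1
  0+0 = 0
  0+0 = 0
  1+0 = 1
  1+0 = 1

0b110011110011101111110000001000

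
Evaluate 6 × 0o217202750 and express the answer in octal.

0o1533421560

Multiply each base-8 digit by 6, carrying:
  0×6 = 0 → write 0
  5×6 = 30 → write 6 carry 3
  7×6+3 = 45 → write 5 carry 5
  2×6+5 = 17 → write 1 carry 2
  0×6+2 = 2 → write 2
  2×6 = 12 → write 4 carry 1
  7×6+1 = 43 → write 3 carry 5
  1×6+5 = 11 → write 3 carry 1
  2×6+1 = 13 → write 5 carry 1
  remaining carry: 1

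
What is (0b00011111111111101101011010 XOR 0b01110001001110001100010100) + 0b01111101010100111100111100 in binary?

0b11101100000110011110001010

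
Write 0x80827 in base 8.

0o2004047

Expand each hex digit to 4 bits: 8=1000 0=0000 8=1000 2=0010 7=0111.
Group the bits in threes: 010 000 000 100 000 100 111 → 2004047.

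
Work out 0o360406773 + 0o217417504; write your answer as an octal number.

Add column by column in base 8, right to left:
  3+4 = 7
  7+0 = 7
  7+5 = 4 carry 1
  6+7+1 = 6 carry 1
  0+1+1 = 2
  4+4 = 0 carry 1
  0+7+1 = 0 carry 1
  6+1+1 = 0 carry 1
  3+2+1 = 6

0o600026477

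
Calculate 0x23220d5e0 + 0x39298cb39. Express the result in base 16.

0x5c4b9a119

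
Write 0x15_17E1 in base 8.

0o5213741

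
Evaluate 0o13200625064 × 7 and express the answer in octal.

Multiply each base-8 digit by 7, carrying:
  4×7 = 28 → write 4 carry 3
  6×7+3 = 45 → write 5 carry 5
  0×7+5 = 5 → write 5
  5×7 = 35 → write 3 carry 4
  2×7+4 = 18 → write 2 carry 2
  6×7+2 = 44 → write 4 carry 5
  0×7+5 = 5 → write 5
  0×7 = 0 → write 0
  2×7 = 14 → write 6 carry 1
  3×7+1 = 22 → write 6 carry 2
  1×7+2 = 9 → write 1 carry 1
  remaining carry: 1

0o116605423554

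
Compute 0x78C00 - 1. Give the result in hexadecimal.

0x78BFF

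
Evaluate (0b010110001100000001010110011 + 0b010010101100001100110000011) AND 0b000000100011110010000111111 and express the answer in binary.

Add column by column in base 2, right to left:
  1+1 = 0 carry 1
  1+1+1 = 1 carry 1
  0+0+1 = 1
  0+0 = 0
  1+0 = 1
  1+0 = 1
  0+0 = 0
  1+1 = 0 carry 1
  0+1+1 = 0 carry 1
  1+0+1 = 0 carry 1
  0+0+1 = 1
  0+1 = 1
  0+1 = 1
  0+0 = 0
  0+0 = 0
  0+0 = 0
  0+0 = 0
  1+1 = 0 carry 1
  1+1+1 = 1 carry 1
  0+0+1 = 1
  0+1 = 1
  0+0 = 0
  1+1 = 0 carry 1
  1+0+1 = 0 carry 1
  0+0+1 = 1
  1+1 = 0 carry 1
  final carry 1
Sum = 0b101000111000001110000110110; now AND with 0b000000100011110010000111111:
  101000111000001110000110110
& 000000100011110010000111111
= 000000100000000010000110110

0b100000000010000110110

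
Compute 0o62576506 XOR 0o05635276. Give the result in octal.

0o67343770

XOR each oct digit independently (no carries):
  6^0=6, 2^5=7, 5^6=3, 7^3=4, 6^5=3, 5^2=7, 0^7=7, 6^6=0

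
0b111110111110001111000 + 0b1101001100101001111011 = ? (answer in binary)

0b10101000100011011110011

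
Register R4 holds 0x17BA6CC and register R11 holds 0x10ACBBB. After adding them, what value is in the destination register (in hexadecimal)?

0x2867287

Add column by column in base 16, right to left:
  C+B = 7 carry 1
  C+B+1 = 8 carry 1
  6+B+1 = 2 carry 1
  A+C+1 = 7 carry 1
  B+A+1 = 6 carry 1
  7+0+1 = 8
  1+1 = 2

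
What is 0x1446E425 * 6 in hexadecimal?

0x79A958DE

Multiply each base-16 digit by 6, carrying:
  5×6 = 30 → write E carry 1
  2×6+1 = 13 → write D
  4×6 = 24 → write 8 carry 1
  E×6+1 = 85 → write 5 carry 5
  6×6+5 = 41 → write 9 carry 2
  4×6+2 = 26 → write A carry 1
  4×6+1 = 25 → write 9 carry 1
  1×6+1 = 7 → write 7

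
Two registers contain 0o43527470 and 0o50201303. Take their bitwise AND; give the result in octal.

AND each oct digit independently (no carries):
  4&5=4, 3&0=0, 5&2=0, 2&0=0, 7&1=1, 4&3=0, 7&0=0, 0&3=0

0o40001000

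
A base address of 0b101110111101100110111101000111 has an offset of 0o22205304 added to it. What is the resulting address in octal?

0b101110111101100110111101000111 = 0o5675467507 in octal.
Add column by column in base 8, right to left:
  7+4 = 3 carry 1
  0+0+1 = 1
  5+3 = 0 carry 1
  7+5+1 = 5 carry 1
  6+0+1 = 7
  4+2 = 6
  5+2 = 7
  7+2 = 1 carry 1
  6+0+1 = 7
  5+0 = 5

0o5717675013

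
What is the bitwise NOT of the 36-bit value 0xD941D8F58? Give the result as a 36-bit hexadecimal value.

0x26BE270A7

Each hex digit d becomes F−d:
  D→2, 9→6, 4→B, 1→E, D→2, 8→7, F→0, 5→A, 8→7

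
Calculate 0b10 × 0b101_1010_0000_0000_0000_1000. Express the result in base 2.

Multiply each base-2 digit by 2, carrying:
  0×2 = 0 → write 0
  0×2 = 0 → write 0
  0×2 = 0 → write 0
  1×2 = 2 → write 0 carry 1
  0×2+1 = 1 → write 1
  0×2 = 0 → write 0
  0×2 = 0 → write 0
  0×2 = 0 → write 0
  0×2 = 0 → write 0
  0×2 = 0 → write 0
  0×2 = 0 → write 0
  0×2 = 0 → write 0
  0×2 = 0 → write 0
  0×2 = 0 → write 0
  0×2 = 0 → write 0
  0×2 = 0 → write 0
  0×2 = 0 → write 0
  1×2 = 2 → write 0 carry 1
  0×2+1 = 1 → write 1
  1×2 = 2 → write 0 carry 1
  1×2+1 = 3 → write 1 carry 1
  0×2+1 = 1 → write 1
  1×2 = 2 → write 0 carry 1
  remaining carry: 1

0b101101000000000000010000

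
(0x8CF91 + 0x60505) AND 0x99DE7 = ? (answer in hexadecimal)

0x89486

Add column by column in base 16, right to left:
  1+5 = 6
  9+0 = 9
  F+5 = 4 carry 1
  C+0+1 = D
  8+6 = E
Sum = 0xED496; now AND with 0x99DE7:
  E&9=8, D&9=9, 4&D=4, 9&E=8, 6&7=6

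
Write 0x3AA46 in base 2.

Expand each hex digit to 4 bits: 3=0011 A=1010 A=1010 4=0100 6=0110.

0b111010101001000110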